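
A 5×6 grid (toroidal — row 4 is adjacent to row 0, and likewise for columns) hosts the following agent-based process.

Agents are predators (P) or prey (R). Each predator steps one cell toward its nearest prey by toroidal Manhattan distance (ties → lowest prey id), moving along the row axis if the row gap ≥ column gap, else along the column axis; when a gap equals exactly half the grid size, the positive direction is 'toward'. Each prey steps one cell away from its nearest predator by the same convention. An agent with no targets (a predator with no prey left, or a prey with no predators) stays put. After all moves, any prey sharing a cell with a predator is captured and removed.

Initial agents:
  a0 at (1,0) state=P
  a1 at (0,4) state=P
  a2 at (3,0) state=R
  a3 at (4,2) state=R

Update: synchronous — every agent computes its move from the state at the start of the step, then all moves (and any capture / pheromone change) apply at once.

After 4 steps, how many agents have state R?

t=1: a0@(2,0):P a1@(0,3):P a2@(4,0):R a3@(4,1):R
t=2: a0@(3,0):P a1@(0,2):P a2@(0,0):R a3@(0,1):R
t=3: a0@(4,0):P a1@(0,1):P a2@(1,0):R a3@(0,0):R
t=4: a0@(0,0):P a1@(0,0):P a2@(2,0):R a3@(1,0):R

2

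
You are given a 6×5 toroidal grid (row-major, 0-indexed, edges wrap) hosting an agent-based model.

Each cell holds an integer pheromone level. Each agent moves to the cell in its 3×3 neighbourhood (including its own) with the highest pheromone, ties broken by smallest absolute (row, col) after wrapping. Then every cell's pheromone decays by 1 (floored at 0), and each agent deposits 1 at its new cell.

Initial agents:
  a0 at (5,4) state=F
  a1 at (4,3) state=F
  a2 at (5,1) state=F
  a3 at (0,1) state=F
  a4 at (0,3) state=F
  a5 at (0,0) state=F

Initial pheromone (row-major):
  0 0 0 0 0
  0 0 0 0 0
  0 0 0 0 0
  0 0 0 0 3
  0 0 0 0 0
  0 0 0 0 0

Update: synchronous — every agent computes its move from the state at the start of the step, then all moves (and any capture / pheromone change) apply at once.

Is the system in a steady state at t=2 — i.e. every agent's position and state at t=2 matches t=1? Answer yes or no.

yes

t=1: a0@(0,0) a1@(3,4) a2@(0,0) a3@(0,0) a4@(0,2) a5@(0,0) | pheromone: 4 0 1 0 0 / 0 0 0 0 0 / 0 0 0 0 0 / 0 0 0 0 3 / 0 0 0 0 0 / 0 0 0 0 0
t=2: a0@(0,0) a1@(3,4) a2@(0,0) a3@(0,0) a4@(0,2) a5@(0,0) | pheromone: 7 0 1 0 0 / 0 0 0 0 0 / 0 0 0 0 0 / 0 0 0 0 3 / 0 0 0 0 0 / 0 0 0 0 0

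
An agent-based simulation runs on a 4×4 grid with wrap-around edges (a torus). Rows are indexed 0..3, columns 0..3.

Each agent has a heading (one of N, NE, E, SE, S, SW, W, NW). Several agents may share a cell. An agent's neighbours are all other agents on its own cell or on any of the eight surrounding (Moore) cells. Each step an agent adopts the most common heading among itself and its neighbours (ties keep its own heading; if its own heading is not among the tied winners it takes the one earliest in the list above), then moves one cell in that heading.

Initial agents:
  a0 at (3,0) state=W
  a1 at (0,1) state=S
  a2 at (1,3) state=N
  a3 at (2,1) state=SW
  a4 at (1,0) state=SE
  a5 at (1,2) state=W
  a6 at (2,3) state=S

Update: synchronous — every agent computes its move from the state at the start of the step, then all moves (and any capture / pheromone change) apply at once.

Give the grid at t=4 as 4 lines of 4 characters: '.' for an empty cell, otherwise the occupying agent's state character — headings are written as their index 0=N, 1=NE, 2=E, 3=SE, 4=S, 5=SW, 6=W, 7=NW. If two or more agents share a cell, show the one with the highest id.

.4.4
...4
...4
6...

t=1: a0@(0,0):S a1@(0,0):W a2@(0,3):N a3@(2,0):W a4@(2,0):S a5@(2,2):S a6@(2,2):W
t=2: a0@(1,0):S a1@(0,3):W a2@(3,3):N a3@(2,3):W a4@(3,0):S a5@(3,2):S a6@(2,1):W
t=3: a0@(1,3):W a1@(1,3):S a2@(0,3):S a3@(3,3):S a4@(3,3):W a5@(3,1):W a6@(3,1):S
t=4: a0@(2,3):S a1@(2,3):S a2@(1,3):S a3@(0,3):S a4@(0,3):S a5@(3,0):W a6@(0,1):S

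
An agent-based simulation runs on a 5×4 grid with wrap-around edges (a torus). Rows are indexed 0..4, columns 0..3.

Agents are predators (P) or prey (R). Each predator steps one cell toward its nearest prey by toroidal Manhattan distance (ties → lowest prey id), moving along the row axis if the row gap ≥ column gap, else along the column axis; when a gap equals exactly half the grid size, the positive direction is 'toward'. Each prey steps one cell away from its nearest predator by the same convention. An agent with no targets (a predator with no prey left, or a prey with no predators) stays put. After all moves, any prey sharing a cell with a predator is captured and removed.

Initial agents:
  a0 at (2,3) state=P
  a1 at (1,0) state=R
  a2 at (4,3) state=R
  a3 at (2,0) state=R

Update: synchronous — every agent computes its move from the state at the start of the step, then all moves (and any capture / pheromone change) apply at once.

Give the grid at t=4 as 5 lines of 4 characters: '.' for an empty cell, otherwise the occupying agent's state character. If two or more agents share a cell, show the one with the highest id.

t=1: a0@(2,0):P a1@(0,0):R a2@(0,3):R a3@(2,1):R
t=2: a0@(2,1):P a1@(4,0):R a2@(4,3):R a3@(2,2):R
t=3: a0@(2,2):P a1@(0,0):R a2@(0,3):R a3@(2,3):R
t=4: a0@(2,3):P a1@(4,0):R a2@(4,3):R a3@(2,0):R

....
....
R..P
....
R..R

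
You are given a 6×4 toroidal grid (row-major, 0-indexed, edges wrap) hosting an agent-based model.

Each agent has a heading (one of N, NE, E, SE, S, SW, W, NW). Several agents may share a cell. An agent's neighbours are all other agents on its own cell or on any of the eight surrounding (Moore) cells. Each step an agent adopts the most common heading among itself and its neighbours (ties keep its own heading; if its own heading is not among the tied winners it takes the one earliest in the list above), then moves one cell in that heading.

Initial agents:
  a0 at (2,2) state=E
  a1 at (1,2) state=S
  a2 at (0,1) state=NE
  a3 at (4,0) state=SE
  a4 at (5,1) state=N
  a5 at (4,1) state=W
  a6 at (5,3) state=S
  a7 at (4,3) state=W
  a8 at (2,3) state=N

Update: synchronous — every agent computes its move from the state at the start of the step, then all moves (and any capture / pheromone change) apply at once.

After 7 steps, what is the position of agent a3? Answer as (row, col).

t=1: a0@(2,3):E a1@(2,2):S a2@(5,2):NE a3@(4,3):W a4@(4,1):N a5@(4,0):W a6@(0,3):S a7@(4,2):W a8@(1,3):N
t=2: a0@(2,0):E a1@(3,2):S a2@(5,1):W a3@(4,2):W a4@(4,0):W a5@(4,3):W a6@(1,3):S a7@(4,1):W a8@(2,3):S
t=3: a0@(3,0):S a1@(3,1):W a2@(5,0):W a3@(4,1):W a4@(4,3):W a5@(4,2):W a6@(2,3):S a7@(4,0):W a8@(3,3):S
t=4: a0@(3,3):W a1@(3,0):W a2@(5,3):W a3@(4,0):W a4@(4,2):W a5@(4,1):W a6@(3,3):S a7@(4,3):W a8@(4,3):S
t=5: a0@(3,2):W a1@(3,3):W a2@(5,2):W a3@(4,3):W a4@(4,1):W a5@(4,0):W a6@(3,2):W a7@(4,2):W a8@(4,2):W
t=6: a0@(3,1):W a1@(3,2):W a2@(5,1):W a3@(4,2):W a4@(4,0):W a5@(4,3):W a6@(3,1):W a7@(4,1):W a8@(4,1):W
t=7: a0@(3,0):W a1@(3,1):W a2@(5,0):W a3@(4,1):W a4@(4,3):W a5@(4,2):W a6@(3,0):W a7@(4,0):W a8@(4,0):W

(4, 1)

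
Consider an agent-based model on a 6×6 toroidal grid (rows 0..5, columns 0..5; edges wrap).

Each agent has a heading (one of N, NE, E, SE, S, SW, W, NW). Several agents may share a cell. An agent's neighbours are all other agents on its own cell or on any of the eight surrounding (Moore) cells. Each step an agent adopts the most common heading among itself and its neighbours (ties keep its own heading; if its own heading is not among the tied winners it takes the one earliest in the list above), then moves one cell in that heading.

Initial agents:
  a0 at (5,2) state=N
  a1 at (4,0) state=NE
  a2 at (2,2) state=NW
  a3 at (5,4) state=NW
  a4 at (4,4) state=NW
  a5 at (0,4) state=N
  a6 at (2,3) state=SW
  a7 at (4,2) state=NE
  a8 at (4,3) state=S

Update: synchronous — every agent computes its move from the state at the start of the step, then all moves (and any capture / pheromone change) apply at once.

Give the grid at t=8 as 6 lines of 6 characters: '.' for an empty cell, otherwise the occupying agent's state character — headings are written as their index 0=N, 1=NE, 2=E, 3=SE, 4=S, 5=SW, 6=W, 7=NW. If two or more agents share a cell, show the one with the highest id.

7.....
......
.77...
.77...
.7....
......

t=1: a0@(4,2):N a1@(3,1):NE a2@(1,1):NW a3@(4,3):NW a4@(3,3):NW a5@(5,4):N a6@(3,2):SW a7@(3,3):NE a8@(3,2):NW
t=2: a0@(3,1):NW a1@(2,2):NE a2@(0,0):NW a3@(3,2):NW a4@(2,2):NW a5@(4,4):N a6@(2,1):NW a7@(2,2):NW a8@(2,1):NW
t=3: a0@(2,0):NW a1@(1,1):NW a2@(5,5):NW a3@(2,1):NW a4@(1,1):NW a5@(3,4):N a6@(1,0):NW a7@(1,1):NW a8@(1,0):NW
t=4: a0@(1,5):NW a1@(0,0):NW a2@(4,4):NW a3@(1,0):NW a4@(0,0):NW a5@(2,4):N a6@(0,5):NW a7@(0,0):NW a8@(0,5):NW
t=5: a0@(0,4):NW a1@(5,5):NW a2@(3,3):NW a3@(0,5):NW a4@(5,5):NW a5@(1,4):N a6@(5,4):NW a7@(5,5):NW a8@(5,4):NW
t=6: a0@(5,3):NW a1@(4,4):NW a2@(2,2):NW a3@(5,4):NW a4@(4,4):NW a5@(0,3):NW a6@(4,3):NW a7@(4,4):NW a8@(4,3):NW
t=7: a0@(4,2):NW a1@(3,3):NW a2@(1,1):NW a3@(4,3):NW a4@(3,3):NW a5@(5,2):NW a6@(3,2):NW a7@(3,3):NW a8@(3,2):NW
t=8: a0@(3,1):NW a1@(2,2):NW a2@(0,0):NW a3@(3,2):NW a4@(2,2):NW a5@(4,1):NW a6@(2,1):NW a7@(2,2):NW a8@(2,1):NW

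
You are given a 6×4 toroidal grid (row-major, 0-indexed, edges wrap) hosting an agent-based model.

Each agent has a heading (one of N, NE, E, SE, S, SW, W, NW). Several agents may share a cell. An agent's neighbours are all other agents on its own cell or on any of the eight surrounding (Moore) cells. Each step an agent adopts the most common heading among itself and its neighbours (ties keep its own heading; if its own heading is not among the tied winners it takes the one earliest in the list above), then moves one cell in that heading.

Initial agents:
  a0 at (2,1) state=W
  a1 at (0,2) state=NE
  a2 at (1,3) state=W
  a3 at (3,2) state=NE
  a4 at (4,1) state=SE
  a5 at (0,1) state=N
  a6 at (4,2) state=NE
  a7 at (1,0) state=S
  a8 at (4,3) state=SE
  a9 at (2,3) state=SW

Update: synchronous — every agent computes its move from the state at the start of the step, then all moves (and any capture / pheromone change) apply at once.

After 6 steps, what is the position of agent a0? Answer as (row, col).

(3, 1)

t=1: a0@(2,0):W a1@(5,3):NE a2@(1,2):W a3@(2,3):NE a4@(3,2):NE a5@(5,1):N a6@(3,3):NE a7@(1,3):W a8@(3,0):NE a9@(3,2):SW
t=2: a0@(1,1):NE a1@(4,0):NE a2@(1,1):W a3@(1,0):NE a4@(2,3):NE a5@(4,1):N a6@(2,0):NE a7@(1,2):W a8@(2,1):NE a9@(2,3):NE
t=3: a0@(0,2):NE a1@(3,1):NE a2@(0,2):NE a3@(0,1):NE a4@(1,0):NE a5@(3,1):N a6@(1,1):NE a7@(0,3):NE a8@(1,2):NE a9@(1,0):NE
t=4: a0@(5,3):NE a1@(2,2):NE a2@(5,3):NE a3@(5,2):NE a4@(0,1):NE a5@(2,1):N a6@(0,2):NE a7@(5,0):NE a8@(0,3):NE a9@(0,1):NE
t=5: a0@(4,0):NE a1@(1,3):NE a2@(4,0):NE a3@(4,3):NE a4@(5,2):NE a5@(1,1):N a6@(5,3):NE a7@(4,1):NE a8@(5,0):NE a9@(5,2):NE
t=6: a0@(3,1):NE a1@(0,0):NE a2@(3,1):NE a3@(3,0):NE a4@(4,3):NE a5@(0,1):N a6@(4,0):NE a7@(3,2):NE a8@(4,1):NE a9@(4,3):NE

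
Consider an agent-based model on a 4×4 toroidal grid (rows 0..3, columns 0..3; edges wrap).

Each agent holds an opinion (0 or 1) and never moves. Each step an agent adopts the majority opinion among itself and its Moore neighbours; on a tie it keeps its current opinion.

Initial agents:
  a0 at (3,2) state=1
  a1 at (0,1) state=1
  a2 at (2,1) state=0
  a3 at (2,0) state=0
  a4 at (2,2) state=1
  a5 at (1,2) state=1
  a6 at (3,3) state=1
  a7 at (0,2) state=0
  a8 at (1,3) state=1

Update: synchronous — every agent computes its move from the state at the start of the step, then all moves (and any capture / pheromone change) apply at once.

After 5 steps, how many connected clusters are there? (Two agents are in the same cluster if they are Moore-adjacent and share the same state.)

1

t=1: a0@(3,2):1 a1@(0,1):1 a2@(2,1):1 a3@(2,0):0 a4@(2,2):1 a5@(1,2):1 a6@(3,3):1 a7@(0,2):1 a8@(1,3):1
t=2: a0@(3,2):1 a1@(0,1):1 a2@(2,1):1 a3@(2,0):1 a4@(2,2):1 a5@(1,2):1 a6@(3,3):1 a7@(0,2):1 a8@(1,3):1
t=3: (unchanged — steady state)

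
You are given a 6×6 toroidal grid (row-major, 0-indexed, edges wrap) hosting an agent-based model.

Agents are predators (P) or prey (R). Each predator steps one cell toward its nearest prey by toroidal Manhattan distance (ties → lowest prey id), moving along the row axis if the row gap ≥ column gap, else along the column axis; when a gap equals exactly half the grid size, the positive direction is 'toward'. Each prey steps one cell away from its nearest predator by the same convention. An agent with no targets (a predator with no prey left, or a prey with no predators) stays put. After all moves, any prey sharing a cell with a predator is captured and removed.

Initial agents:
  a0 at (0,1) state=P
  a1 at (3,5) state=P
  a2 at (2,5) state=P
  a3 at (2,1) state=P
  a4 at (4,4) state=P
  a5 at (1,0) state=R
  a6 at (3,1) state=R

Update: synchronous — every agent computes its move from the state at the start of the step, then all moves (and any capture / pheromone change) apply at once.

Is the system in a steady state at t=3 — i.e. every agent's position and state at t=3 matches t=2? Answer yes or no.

t=1: a0@(1,1):P a1@(3,0):P a2@(1,5):P a3@(3,1):P a4@(4,5):P a5@(2,0):R a6@(4,1):R
t=2: a0@(2,1):P a1@(2,0):P a2@(2,5):P a3@(4,1):P a4@(4,0):P a5@(1,0):R a6@(5,1):R
t=3: a0@(1,1):P a1@(1,0):P a2@(1,5):P a3@(5,1):P a4@(5,0):P a5@(0,0):R a6@(0,1):R

no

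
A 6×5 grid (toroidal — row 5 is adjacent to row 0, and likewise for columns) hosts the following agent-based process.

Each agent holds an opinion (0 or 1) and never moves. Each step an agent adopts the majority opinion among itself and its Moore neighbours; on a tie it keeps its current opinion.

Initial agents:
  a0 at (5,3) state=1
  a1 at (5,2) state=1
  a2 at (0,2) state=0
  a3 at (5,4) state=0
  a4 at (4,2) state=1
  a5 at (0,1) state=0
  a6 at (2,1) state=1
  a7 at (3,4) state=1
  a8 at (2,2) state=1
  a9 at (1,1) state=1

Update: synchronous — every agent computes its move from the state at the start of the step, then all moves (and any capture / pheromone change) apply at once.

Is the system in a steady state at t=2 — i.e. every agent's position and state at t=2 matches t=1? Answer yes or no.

no

t=1: a0@(5,3):1 a1@(5,2):1 a2@(0,2):1 a3@(5,4):0 a4@(4,2):1 a5@(0,1):0 a6@(2,1):1 a7@(3,4):1 a8@(2,2):1 a9@(1,1):1
t=2: a0@(5,3):1 a1@(5,2):1 a2@(0,2):1 a3@(5,4):0 a4@(4,2):1 a5@(0,1):1 a6@(2,1):1 a7@(3,4):1 a8@(2,2):1 a9@(1,1):1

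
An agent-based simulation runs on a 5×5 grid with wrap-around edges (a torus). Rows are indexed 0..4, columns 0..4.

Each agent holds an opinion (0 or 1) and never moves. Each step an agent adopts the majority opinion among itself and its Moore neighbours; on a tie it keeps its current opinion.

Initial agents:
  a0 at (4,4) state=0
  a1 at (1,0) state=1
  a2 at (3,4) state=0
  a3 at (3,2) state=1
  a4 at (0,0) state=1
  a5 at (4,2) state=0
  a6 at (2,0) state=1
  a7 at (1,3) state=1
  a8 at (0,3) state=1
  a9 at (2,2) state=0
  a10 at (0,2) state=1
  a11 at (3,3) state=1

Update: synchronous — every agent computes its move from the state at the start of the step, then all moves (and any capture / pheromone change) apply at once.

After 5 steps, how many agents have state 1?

12

t=1: a0@(4,4):1 a1@(1,0):1 a2@(3,4):0 a3@(3,2):1 a4@(0,0):1 a5@(4,2):1 a6@(2,0):1 a7@(1,3):1 a8@(0,3):1 a9@(2,2):1 a10@(0,2):1 a11@(3,3):0
t=2: a0@(4,4):1 a1@(1,0):1 a2@(3,4):0 a3@(3,2):1 a4@(0,0):1 a5@(4,2):1 a6@(2,0):1 a7@(1,3):1 a8@(0,3):1 a9@(2,2):1 a10@(0,2):1 a11@(3,3):1
t=3: a0@(4,4):1 a1@(1,0):1 a2@(3,4):1 a3@(3,2):1 a4@(0,0):1 a5@(4,2):1 a6@(2,0):1 a7@(1,3):1 a8@(0,3):1 a9@(2,2):1 a10@(0,2):1 a11@(3,3):1
t=4: (unchanged — steady state)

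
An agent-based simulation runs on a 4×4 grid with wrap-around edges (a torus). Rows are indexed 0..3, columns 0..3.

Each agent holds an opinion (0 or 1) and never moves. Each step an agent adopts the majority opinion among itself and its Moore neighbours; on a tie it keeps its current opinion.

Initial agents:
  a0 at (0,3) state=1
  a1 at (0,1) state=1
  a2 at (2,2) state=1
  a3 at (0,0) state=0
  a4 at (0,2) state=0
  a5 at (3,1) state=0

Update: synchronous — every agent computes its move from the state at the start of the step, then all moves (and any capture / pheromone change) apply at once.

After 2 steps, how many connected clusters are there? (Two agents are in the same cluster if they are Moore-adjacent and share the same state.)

t=1: a0@(0,3):0 a1@(0,1):0 a2@(2,2):1 a3@(0,0):0 a4@(0,2):0 a5@(3,1):0
t=2: (unchanged — steady state)

2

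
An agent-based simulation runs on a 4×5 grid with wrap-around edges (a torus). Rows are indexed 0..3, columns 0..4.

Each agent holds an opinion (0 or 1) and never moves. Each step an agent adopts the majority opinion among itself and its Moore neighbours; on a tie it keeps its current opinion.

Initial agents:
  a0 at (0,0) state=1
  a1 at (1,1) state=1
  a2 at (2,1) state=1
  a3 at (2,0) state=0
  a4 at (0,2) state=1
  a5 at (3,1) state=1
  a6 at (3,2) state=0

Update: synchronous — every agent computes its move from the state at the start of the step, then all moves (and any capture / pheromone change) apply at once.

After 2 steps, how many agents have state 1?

7

t=1: a0@(0,0):1 a1@(1,1):1 a2@(2,1):1 a3@(2,0):1 a4@(0,2):1 a5@(3,1):1 a6@(3,2):1
t=2: (unchanged — steady state)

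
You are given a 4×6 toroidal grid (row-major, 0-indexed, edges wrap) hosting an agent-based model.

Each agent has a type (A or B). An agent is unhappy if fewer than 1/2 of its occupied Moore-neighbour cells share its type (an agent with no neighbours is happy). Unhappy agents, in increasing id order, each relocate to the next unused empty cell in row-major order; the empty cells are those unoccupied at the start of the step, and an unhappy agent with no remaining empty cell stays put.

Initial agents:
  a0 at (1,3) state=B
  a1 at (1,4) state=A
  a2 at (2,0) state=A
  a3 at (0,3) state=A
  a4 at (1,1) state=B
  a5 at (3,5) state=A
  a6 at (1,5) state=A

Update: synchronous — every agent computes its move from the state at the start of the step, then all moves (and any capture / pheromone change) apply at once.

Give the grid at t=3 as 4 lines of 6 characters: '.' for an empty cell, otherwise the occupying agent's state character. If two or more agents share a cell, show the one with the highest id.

.BBA..
....AA
A.....
.....A

t=1: a0@(0,0):B a1@(1,4):A a2@(2,0):A a3@(0,3):A a4@(0,1):B a5@(3,5):A a6@(1,5):A
t=2: a0@(0,2):B a1@(1,4):A a2@(2,0):A a3@(0,3):A a4@(0,1):B a5@(3,5):A a6@(1,5):A
t=3: (unchanged — steady state)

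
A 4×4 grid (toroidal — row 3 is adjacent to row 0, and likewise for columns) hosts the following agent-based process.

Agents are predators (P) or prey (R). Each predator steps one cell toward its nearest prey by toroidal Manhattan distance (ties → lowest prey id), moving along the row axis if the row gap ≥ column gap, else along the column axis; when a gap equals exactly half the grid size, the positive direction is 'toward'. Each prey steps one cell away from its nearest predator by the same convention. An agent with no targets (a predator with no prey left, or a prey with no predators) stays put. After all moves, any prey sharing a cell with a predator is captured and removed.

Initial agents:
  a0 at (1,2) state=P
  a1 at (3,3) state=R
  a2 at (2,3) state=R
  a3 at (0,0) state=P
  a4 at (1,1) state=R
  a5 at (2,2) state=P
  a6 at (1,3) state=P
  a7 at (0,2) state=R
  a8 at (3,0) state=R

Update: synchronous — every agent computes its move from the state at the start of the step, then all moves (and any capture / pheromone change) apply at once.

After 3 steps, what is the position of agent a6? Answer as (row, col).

(1, 0)

t=1: a0@(1,1):P a2@(2,0):R a3@(3,0):P a4@(1,0):R a5@(2,3):P a6@(2,3):P a7@(3,2):R a8@(2,0):R
t=2: a0@(1,0):P a3@(2,0):P a4@(1,3):R a5@(2,0):P a6@(2,0):P a7@(3,1):R
t=3: a0@(1,3):P a3@(1,0):P a4@(1,2):R a5@(1,0):P a6@(1,0):P a7@(0,1):R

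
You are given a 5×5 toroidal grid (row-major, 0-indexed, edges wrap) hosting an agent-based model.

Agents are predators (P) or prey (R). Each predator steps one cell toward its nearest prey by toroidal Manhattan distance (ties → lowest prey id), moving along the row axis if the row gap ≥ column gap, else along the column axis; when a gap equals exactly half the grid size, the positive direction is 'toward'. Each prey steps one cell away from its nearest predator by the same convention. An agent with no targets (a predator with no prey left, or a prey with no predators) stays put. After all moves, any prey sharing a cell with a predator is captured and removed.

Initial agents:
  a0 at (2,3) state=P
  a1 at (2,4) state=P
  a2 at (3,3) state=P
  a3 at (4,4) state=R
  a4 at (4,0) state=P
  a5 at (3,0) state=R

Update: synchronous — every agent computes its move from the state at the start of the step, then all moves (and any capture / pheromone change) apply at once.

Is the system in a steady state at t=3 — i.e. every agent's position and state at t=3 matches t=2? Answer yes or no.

no

t=1: a0@(3,3):P a1@(3,4):P a2@(4,3):P a4@(4,4):P a5@(2,0):R
t=2: a0@(3,4):P a1@(2,4):P a2@(3,3):P a4@(3,4):P a5@(1,0):R
t=3: a0@(2,4):P a1@(1,4):P a2@(2,3):P a4@(2,4):P a5@(0,0):R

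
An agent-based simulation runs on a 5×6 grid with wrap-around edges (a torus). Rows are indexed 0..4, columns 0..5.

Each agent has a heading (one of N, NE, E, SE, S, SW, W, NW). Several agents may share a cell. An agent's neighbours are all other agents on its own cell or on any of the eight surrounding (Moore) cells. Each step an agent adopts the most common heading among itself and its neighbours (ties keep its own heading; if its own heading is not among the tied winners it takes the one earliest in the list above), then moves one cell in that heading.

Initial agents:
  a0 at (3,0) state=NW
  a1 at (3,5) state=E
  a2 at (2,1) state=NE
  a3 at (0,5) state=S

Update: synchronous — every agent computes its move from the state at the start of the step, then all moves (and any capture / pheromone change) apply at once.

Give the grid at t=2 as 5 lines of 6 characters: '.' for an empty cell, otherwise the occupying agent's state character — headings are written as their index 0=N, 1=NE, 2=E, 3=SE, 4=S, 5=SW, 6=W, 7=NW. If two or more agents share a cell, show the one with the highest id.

t=1: a0@(2,5):NW a1@(3,0):E a2@(1,2):NE a3@(1,5):S
t=2: a0@(1,4):NW a1@(3,1):E a2@(0,3):NE a3@(2,5):S

...1..
....7.
.....4
.2....
......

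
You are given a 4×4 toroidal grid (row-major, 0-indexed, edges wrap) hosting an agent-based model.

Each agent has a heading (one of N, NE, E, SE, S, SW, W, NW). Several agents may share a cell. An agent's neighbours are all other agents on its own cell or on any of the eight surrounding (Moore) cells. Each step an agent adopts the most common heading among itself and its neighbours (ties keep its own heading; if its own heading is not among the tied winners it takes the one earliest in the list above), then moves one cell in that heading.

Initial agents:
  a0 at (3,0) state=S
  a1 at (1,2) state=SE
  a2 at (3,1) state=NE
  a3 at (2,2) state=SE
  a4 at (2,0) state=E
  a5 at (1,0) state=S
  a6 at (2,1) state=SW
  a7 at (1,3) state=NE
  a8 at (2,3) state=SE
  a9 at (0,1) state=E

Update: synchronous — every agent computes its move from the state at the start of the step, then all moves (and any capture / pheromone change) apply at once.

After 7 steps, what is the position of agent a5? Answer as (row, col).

(2, 3)

t=1: a0@(3,1):E a1@(2,3):SE a2@(3,2):E a3@(3,3):SE a4@(1,1):NE a5@(1,1):E a6@(3,2):SE a7@(2,0):SE a8@(3,0):SE a9@(1,1):S
t=2: a0@(0,2):SE a1@(3,0):SE a2@(0,3):SE a3@(0,0):SE a4@(0,2):NE a5@(1,2):E a6@(0,3):SE a7@(3,1):SE a8@(0,1):SE a9@(2,1):S
t=3: a0@(1,3):SE a1@(0,1):SE a2@(1,0):SE a3@(1,1):SE a4@(1,3):SE a5@(2,3):SE a6@(1,0):SE a7@(0,2):SE a8@(1,2):SE a9@(3,2):SE
t=4: a0@(2,0):SE a1@(1,2):SE a2@(2,1):SE a3@(2,2):SE a4@(2,0):SE a5@(3,0):SE a6@(2,1):SE a7@(1,3):SE a8@(2,3):SE a9@(0,3):SE
t=5: a0@(3,1):SE a1@(2,3):SE a2@(3,2):SE a3@(3,3):SE a4@(3,1):SE a5@(0,1):SE a6@(3,2):SE a7@(2,0):SE a8@(3,0):SE a9@(1,0):SE
t=6: a0@(0,2):SE a1@(3,0):SE a2@(0,3):SE a3@(0,0):SE a4@(0,2):SE a5@(1,2):SE a6@(0,3):SE a7@(3,1):SE a8@(0,1):SE a9@(2,1):SE
t=7: a0@(1,3):SE a1@(0,1):SE a2@(1,0):SE a3@(1,1):SE a4@(1,3):SE a5@(2,3):SE a6@(1,0):SE a7@(0,2):SE a8@(1,2):SE a9@(3,2):SE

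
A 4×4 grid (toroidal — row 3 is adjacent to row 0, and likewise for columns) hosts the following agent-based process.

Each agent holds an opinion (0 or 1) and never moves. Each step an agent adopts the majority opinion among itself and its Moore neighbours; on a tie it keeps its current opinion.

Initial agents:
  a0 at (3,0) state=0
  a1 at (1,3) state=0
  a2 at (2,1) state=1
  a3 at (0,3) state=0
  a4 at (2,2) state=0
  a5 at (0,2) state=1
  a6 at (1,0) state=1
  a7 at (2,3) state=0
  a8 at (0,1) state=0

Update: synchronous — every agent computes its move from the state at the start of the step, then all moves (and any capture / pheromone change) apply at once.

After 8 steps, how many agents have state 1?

0

t=1: a0@(3,0):0 a1@(1,3):0 a2@(2,1):1 a3@(0,3):0 a4@(2,2):0 a5@(0,2):0 a6@(1,0):0 a7@(2,3):0 a8@(0,1):0
t=2: a0@(3,0):0 a1@(1,3):0 a2@(2,1):0 a3@(0,3):0 a4@(2,2):0 a5@(0,2):0 a6@(1,0):0 a7@(2,3):0 a8@(0,1):0
t=3: (unchanged — steady state)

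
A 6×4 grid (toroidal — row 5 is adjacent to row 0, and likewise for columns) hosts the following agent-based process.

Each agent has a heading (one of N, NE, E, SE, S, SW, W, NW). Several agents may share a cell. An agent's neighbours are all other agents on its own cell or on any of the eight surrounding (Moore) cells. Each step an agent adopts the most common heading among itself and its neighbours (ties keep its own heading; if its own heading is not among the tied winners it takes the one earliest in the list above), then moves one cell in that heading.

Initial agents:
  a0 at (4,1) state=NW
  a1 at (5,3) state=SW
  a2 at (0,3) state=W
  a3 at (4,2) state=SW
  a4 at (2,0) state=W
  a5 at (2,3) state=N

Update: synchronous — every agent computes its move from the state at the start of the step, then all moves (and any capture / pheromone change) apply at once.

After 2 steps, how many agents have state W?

t=1: a0@(3,0):NW a1@(0,2):SW a2@(0,2):W a3@(5,1):SW a4@(2,3):W a5@(1,3):N
t=2: a0@(2,3):NW a1@(1,1):SW a2@(1,1):SW a3@(0,0):SW a4@(2,2):W a5@(1,2):W

2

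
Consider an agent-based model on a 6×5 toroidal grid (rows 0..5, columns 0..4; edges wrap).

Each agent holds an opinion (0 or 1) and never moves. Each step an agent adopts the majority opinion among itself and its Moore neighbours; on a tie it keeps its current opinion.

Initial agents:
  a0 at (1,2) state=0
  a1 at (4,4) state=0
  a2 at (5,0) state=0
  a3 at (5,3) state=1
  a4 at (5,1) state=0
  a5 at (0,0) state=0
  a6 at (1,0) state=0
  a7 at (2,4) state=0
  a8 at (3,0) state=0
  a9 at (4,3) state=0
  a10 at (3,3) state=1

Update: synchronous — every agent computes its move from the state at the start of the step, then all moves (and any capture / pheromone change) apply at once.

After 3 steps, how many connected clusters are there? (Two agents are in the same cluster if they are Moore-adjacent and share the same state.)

t=1: a0@(1,2):0 a1@(4,4):0 a2@(5,0):0 a3@(5,3):0 a4@(5,1):0 a5@(0,0):0 a6@(1,0):0 a7@(2,4):0 a8@(3,0):0 a9@(4,3):0 a10@(3,3):0
t=2: (unchanged — steady state)

2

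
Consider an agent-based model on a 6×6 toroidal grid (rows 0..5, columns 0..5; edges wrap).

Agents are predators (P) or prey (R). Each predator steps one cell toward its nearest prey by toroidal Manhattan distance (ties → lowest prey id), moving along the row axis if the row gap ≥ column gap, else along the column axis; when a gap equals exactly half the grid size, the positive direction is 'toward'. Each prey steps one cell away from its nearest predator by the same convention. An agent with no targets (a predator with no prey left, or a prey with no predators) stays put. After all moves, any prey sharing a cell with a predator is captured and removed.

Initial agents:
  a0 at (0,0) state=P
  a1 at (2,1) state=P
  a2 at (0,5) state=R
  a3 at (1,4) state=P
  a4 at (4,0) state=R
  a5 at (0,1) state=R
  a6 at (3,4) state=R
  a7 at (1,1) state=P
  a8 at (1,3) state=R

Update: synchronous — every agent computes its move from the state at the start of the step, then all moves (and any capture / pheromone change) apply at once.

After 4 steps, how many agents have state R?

t=1: a0@(0,5):P a1@(1,1):P a2@(0,4):R a3@(1,3):P a4@(3,0):R a5@(0,2):R a6@(4,4):R a7@(0,1):P a8@(1,2):R
t=2: a0@(0,4):P a1@(1,2):P a2@(0,3):R a3@(1,2):P a4@(4,0):R a5@(0,3):R a6@(3,4):R a7@(0,2):P a8@(1,3):R
t=3: a0@(0,3):P a1@(1,3):P a2@(0,2):R a3@(1,3):P a4@(3,0):R a5@(0,2):R a6@(2,4):R a7@(0,3):P a8@(1,4):R
t=4: a0@(0,2):P a1@(1,4):P a2@(0,1):R a3@(1,4):P a4@(3,5):R a5@(0,1):R a6@(3,4):R a7@(0,2):P a8@(1,5):R

5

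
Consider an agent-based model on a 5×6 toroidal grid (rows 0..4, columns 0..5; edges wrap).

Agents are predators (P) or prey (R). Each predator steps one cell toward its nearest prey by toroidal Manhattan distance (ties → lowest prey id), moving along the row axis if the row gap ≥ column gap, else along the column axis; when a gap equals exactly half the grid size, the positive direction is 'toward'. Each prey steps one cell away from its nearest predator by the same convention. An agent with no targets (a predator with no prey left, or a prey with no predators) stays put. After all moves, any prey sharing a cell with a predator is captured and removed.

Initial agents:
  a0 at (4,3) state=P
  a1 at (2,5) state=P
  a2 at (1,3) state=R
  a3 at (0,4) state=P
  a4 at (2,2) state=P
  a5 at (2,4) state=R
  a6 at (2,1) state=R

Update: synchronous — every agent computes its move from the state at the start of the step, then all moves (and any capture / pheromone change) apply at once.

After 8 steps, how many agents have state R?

0

t=1: a0@(0,3):P a1@(2,4):P a2@(2,3):R a3@(1,4):P a4@(2,1):P a5@(2,3):R a6@(2,0):R
t=2: a0@(1,3):P a1@(2,3):P a2@(2,2):R a3@(2,4):P a4@(2,0):P a5@(2,2):R a6@(2,5):R
t=3: a0@(2,3):P a1@(2,2):P a2@(2,1):R a3@(2,5):P a4@(2,5):P a5@(2,1):R a6@(2,0):R
t=4: a0@(2,2):P a1@(2,1):P a3@(2,0):P a4@(2,0):P
t=5: (unchanged — steady state)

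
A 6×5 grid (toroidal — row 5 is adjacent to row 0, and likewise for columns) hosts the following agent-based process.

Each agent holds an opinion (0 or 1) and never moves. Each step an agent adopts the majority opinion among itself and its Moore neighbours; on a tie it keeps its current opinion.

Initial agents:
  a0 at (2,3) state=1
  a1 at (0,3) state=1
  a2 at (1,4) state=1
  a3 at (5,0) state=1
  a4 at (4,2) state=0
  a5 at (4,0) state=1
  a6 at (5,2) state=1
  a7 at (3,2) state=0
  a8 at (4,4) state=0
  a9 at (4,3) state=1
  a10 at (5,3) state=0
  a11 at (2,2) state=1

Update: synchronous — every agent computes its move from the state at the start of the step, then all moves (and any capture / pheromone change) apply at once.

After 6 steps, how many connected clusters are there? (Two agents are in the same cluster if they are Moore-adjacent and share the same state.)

3

t=1: a0@(2,3):1 a1@(0,3):1 a2@(1,4):1 a3@(5,0):1 a4@(4,2):0 a5@(4,0):1 a6@(5,2):1 a7@(3,2):1 a8@(4,4):1 a9@(4,3):0 a10@(5,3):0 a11@(2,2):1
t=2: a0@(2,3):1 a1@(0,3):1 a2@(1,4):1 a3@(5,0):1 a4@(4,2):0 a5@(4,0):1 a6@(5,2):0 a7@(3,2):1 a8@(4,4):1 a9@(4,3):0 a10@(5,3):0 a11@(2,2):1
t=3: (unchanged — steady state)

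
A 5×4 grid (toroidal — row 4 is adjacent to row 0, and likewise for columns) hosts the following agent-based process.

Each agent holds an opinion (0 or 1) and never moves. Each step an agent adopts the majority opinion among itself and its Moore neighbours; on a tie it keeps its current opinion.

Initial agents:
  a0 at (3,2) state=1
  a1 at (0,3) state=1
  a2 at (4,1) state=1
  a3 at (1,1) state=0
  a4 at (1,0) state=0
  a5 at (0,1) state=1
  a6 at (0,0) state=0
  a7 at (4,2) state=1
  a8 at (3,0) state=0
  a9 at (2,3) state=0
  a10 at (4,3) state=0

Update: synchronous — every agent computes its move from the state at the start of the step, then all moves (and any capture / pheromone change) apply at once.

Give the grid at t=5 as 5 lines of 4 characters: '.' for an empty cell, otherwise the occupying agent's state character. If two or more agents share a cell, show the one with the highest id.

t=1: a0@(3,2):1 a1@(0,3):0 a2@(4,1):1 a3@(1,1):0 a4@(1,0):0 a5@(0,1):1 a6@(0,0):0 a7@(4,2):1 a8@(3,0):0 a9@(2,3):0 a10@(4,3):0
t=2: (unchanged — steady state)

01.0
00..
...0
0.1.
.110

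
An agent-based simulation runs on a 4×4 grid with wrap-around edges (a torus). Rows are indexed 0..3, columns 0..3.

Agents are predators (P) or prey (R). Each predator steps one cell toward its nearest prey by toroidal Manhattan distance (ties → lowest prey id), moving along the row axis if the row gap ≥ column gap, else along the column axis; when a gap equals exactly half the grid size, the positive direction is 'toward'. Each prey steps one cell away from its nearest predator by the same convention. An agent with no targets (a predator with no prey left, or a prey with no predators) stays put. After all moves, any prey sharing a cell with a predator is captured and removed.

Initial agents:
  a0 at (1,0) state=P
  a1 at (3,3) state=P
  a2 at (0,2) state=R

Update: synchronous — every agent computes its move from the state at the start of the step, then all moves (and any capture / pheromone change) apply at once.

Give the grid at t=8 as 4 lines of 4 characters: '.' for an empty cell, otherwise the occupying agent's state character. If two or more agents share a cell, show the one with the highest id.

....
..PP
....
....

t=1: a0@(1,1):P a1@(0,3):P a2@(1,2):R
t=2: a0@(1,2):P a1@(1,3):P
t=3: (unchanged — steady state)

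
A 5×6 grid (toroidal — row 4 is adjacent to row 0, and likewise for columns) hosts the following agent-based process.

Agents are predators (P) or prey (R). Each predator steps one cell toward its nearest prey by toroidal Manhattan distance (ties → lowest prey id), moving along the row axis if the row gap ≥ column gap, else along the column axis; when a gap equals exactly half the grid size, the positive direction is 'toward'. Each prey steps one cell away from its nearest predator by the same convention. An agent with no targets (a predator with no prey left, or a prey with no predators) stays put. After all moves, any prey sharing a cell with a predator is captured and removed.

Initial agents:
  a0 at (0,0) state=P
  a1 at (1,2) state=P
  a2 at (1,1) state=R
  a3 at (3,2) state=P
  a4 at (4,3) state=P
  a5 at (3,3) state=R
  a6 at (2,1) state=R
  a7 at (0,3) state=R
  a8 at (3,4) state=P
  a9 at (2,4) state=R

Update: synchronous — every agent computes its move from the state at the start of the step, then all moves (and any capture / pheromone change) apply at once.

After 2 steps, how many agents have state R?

t=1: a0@(1,0):P a1@(1,1):P a3@(3,3):P a4@(3,3):P a5@(3,4):R a6@(3,1):R a7@(1,3):R a8@(3,3):P a9@(1,4):R
t=2: a0@(1,5):P a1@(2,1):P a3@(3,4):P a4@(3,4):P a5@(3,5):R a6@(4,1):R a7@(1,4):R a8@(3,4):P a9@(1,3):R

4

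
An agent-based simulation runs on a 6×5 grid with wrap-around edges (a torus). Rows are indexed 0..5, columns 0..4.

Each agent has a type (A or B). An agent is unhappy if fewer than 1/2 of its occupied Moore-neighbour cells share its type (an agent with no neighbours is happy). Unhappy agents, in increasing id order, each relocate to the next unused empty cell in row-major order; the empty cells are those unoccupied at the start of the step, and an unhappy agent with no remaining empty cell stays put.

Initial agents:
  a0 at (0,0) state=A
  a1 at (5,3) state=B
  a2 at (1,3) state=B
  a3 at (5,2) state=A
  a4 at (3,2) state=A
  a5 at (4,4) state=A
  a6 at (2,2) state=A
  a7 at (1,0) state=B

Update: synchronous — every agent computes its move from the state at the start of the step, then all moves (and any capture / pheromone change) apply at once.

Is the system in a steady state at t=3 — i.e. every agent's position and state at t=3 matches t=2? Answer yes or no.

yes

t=1: a0@(0,1):A a1@(0,2):B a2@(0,3):B a3@(0,4):A a4@(3,2):A a5@(1,1):A a6@(2,2):A a7@(1,2):B
t=2: a0@(0,0):A a1@(0,2):B a2@(0,3):B a3@(1,0):A a4@(3,2):A a5@(1,1):A a6@(2,2):A a7@(1,3):B
t=3: (unchanged — steady state)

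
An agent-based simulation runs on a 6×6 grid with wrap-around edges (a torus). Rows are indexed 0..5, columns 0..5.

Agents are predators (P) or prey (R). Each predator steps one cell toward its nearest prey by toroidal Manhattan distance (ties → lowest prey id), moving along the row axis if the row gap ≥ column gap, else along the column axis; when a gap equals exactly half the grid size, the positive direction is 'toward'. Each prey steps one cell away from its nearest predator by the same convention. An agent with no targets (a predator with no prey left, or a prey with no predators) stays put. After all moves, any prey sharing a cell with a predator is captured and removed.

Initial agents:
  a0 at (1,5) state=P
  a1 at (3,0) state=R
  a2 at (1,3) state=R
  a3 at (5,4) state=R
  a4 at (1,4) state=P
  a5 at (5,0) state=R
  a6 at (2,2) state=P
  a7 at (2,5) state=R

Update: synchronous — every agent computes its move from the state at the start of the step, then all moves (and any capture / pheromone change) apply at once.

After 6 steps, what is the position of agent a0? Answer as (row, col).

t=1: a0@(2,5):P a1@(4,0):R a3@(4,4):R a4@(1,3):P a5@(4,0):R a6@(1,2):P a7@(3,5):R
t=2: a0@(3,5):P a1@(5,0):R a3@(5,4):R a4@(2,3):P a5@(5,0):R a6@(2,2):P a7@(4,5):R
t=3: a0@(4,5):P a1@(0,0):R a3@(0,4):R a4@(3,3):P a5@(0,0):R a6@(3,2):P a7@(5,5):R
t=4: a0@(5,5):P a1@(1,0):R a3@(1,4):R a4@(4,3):P a5@(1,0):R a6@(4,2):P a7@(0,5):R
t=5: a0@(0,5):P a1@(2,0):R a3@(2,4):R a4@(5,3):P a5@(2,0):R a6@(5,2):P a7@(1,5):R
t=6: a0@(1,5):P a1@(3,0):R a3@(3,4):R a4@(0,3):P a5@(3,0):R a6@(0,2):P a7@(2,5):R

(1, 5)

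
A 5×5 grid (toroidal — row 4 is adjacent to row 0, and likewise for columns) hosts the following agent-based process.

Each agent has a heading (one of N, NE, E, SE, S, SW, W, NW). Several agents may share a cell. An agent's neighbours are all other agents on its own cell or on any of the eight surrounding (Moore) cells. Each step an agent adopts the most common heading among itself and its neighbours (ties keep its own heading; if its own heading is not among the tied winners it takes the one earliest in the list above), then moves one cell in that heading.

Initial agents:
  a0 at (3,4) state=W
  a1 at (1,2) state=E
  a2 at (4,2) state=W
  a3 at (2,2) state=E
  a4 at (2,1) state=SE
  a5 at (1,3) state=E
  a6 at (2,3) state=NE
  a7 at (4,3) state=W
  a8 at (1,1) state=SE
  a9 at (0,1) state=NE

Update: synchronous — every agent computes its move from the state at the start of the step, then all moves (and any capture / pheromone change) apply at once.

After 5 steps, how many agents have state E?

4

t=1: a0@(3,3):W a1@(1,3):E a2@(4,1):W a3@(2,3):E a4@(3,2):SE a5@(1,4):E a6@(2,4):E a7@(4,2):W a8@(2,2):SE a9@(4,2):NE
t=2: a0@(3,2):W a1@(1,4):E a2@(4,0):W a3@(2,4):E a4@(3,1):W a5@(1,0):E a6@(2,0):E a7@(4,1):W a8@(3,3):SE a9@(4,1):W
t=3: a0@(3,1):W a1@(1,0):E a2@(4,4):W a3@(2,0):E a4@(3,0):W a5@(1,1):E a6@(2,1):E a7@(4,0):W a8@(4,4):SE a9@(4,0):W
t=4: a0@(3,0):W a1@(1,1):E a2@(4,3):W a3@(2,1):E a4@(3,4):W a5@(1,2):E a6@(2,2):E a7@(4,4):W a8@(4,3):W a9@(4,4):W
t=5: a0@(3,4):W a1@(1,2):E a2@(4,2):W a3@(2,2):E a4@(3,3):W a5@(1,3):E a6@(2,3):E a7@(4,3):W a8@(4,2):W a9@(4,3):W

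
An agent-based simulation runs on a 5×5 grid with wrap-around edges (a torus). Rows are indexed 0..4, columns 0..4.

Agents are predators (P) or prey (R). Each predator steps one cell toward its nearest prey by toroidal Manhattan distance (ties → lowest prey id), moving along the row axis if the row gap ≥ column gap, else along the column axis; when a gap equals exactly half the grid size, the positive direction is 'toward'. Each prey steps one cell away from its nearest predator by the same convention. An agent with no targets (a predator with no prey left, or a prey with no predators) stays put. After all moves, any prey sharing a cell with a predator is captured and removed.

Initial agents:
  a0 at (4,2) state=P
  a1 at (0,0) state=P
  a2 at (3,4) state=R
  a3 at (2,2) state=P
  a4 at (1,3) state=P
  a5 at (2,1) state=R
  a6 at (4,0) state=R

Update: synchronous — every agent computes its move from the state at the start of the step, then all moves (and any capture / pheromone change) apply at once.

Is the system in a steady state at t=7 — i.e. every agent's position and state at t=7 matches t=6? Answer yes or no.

t=1: a0@(4,1):P a1@(4,0):P a2@(3,0):R a3@(2,1):P a4@(2,3):P a5@(2,0):R a6@(3,0):R
t=2: a0@(3,1):P a1@(3,0):P a3@(2,0):P a4@(2,4):P
t=3: (unchanged — steady state)

yes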